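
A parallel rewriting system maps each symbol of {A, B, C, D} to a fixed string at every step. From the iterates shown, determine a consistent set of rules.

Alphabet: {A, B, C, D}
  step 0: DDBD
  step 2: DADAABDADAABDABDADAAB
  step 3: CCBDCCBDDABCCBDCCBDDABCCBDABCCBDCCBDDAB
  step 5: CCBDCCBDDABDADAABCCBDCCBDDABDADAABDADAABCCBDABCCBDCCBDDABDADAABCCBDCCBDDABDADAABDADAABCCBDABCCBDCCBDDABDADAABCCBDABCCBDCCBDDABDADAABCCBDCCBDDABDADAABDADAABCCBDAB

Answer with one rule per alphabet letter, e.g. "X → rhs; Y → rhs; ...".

  step 2 ⇒ step 3: DADAABDADAABDABDADAAB ⇒ CCB·D·CCB·D·D·AB·CCB·D·CCB·D·D·AB·CCB·D·AB·CCB·D·CCB·D·D·AB
    A ↦ D
    B ↦ AB
    D ↦ CCB
    C ↦ DA  (constrained at step 3)

A->D, B->AB, C->DA, D->CCB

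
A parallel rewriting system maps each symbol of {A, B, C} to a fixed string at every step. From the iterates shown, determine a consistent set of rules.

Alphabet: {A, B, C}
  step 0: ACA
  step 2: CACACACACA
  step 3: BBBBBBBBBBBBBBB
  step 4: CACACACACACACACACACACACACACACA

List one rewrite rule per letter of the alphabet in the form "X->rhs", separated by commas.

A->BB, B->CA, C->B

  step 3 ⇒ step 4: BBBBBBBBBBBBBBB ⇒ CA·CA·CA·CA·CA·CA·CA·CA·CA·CA·CA·CA·CA·CA·CA
    B ↦ CA
  step 2 ⇒ step 3: CACACACACA ⇒ B·BB·B·BB·B·BB·B·BB·B·BB
    A ↦ BB
  step 2 ⇒ step 3: CACACACACA ⇒ B·BB·B·BB·B·BB·B·BB·B·BB
    C ↦ B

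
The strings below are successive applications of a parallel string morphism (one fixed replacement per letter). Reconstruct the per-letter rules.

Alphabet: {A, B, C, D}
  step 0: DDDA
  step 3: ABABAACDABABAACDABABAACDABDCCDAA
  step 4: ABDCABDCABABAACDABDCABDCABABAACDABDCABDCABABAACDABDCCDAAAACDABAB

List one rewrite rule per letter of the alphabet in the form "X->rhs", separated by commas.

A->AB, B->DC, C->AA, D->CD

  step 3 ⇒ step 4: ABABAACDABABAACDABABAACDABDCCDAA ⇒ AB·DC·AB·DC·AB·AB·AA·CD·AB·DC·AB·DC·AB·AB·AA·CD·AB·DC·AB·DC·AB·AB·AA·CD·AB·DC·CD·AA·AA·CD·AB·AB
    A ↦ AB
    B ↦ DC
    C ↦ AA
    D ↦ CD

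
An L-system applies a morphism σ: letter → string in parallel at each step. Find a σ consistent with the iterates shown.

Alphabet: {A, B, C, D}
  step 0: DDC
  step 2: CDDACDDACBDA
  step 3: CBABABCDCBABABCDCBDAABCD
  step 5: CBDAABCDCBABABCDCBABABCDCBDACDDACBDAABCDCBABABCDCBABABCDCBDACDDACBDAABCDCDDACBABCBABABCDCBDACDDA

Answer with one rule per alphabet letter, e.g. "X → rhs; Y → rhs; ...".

  step 2 ⇒ step 3: CDDACDDACBDA ⇒ CB·AB·AB·CD·CB·AB·AB·CD·CB·DA·AB·CD
    A ↦ CD
    B ↦ DA
    C ↦ CB
    D ↦ AB

A->CD, B->DA, C->CB, D->AB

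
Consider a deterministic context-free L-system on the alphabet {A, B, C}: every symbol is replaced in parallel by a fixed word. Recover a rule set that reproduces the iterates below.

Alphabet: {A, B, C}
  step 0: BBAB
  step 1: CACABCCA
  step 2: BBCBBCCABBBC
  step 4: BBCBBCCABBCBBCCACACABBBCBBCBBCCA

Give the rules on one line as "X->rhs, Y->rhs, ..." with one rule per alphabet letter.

  step 1 ⇒ step 2: CACABCCA ⇒ B·BC·B·BC·CA·B·B·BC
    A ↦ BC
    B ↦ CA
    C ↦ B

A->BC, B->CA, C->B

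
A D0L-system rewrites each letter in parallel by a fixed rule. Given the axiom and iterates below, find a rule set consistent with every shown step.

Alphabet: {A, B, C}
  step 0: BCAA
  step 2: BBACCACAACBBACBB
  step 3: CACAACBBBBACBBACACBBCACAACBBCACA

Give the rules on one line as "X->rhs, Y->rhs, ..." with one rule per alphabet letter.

  step 2 ⇒ step 3: BBACCACAACBBACBB ⇒ CA·CA·AC·BB·BB·AC·BB·AC·AC·BB·CA·CA·AC·BB·CA·CA
    A ↦ AC
    B ↦ CA
    C ↦ BB

A->AC, B->CA, C->BB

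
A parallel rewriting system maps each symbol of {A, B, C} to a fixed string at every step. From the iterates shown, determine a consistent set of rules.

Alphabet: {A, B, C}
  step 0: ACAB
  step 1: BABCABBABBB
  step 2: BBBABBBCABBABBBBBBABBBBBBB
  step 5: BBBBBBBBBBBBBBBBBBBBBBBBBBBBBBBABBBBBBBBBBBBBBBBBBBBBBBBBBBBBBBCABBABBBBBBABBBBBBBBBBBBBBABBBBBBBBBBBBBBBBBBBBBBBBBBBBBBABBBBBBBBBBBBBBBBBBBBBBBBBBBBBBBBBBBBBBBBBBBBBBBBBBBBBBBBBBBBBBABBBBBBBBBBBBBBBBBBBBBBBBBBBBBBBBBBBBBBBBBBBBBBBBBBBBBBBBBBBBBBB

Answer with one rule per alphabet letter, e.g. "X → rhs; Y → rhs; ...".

A->BAB, B->BB, C->CAB

  step 1 ⇒ step 2: BABCABBABBB ⇒ BB·BAB·BB·CAB·BAB·BB·BB·BAB·BB·BB·BB
    A ↦ BAB
    B ↦ BB
    C ↦ CAB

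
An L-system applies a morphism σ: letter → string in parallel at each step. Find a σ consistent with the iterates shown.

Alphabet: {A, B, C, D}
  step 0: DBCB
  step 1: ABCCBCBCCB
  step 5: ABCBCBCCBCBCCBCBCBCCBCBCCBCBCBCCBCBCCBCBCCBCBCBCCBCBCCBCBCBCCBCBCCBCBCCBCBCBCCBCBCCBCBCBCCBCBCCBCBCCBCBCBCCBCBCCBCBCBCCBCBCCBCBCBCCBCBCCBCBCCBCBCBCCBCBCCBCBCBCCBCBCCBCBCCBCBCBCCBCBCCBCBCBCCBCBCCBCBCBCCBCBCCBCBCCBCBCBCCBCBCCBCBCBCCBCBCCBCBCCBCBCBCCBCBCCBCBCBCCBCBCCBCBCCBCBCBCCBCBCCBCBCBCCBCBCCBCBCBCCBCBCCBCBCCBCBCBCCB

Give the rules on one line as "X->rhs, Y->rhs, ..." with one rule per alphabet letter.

  step 0 ⇒ step 1: DBCB ⇒ AB·CCB·CB·CCB
    B ↦ CCB
    C ↦ CB
    D ↦ AB
    A ↦ D  (constrained at step 1)

A->D, B->CCB, C->CB, D->AB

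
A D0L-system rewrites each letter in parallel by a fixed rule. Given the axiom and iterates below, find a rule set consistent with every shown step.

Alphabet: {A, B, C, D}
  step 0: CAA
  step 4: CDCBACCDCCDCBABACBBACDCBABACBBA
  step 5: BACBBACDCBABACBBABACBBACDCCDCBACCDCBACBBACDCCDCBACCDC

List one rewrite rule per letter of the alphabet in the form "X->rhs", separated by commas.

A->DC, B->C, C->BA, D->CB

  step 4 ⇒ step 5: CDCBACCDCCDCBABACBBACDCBABACBBA ⇒ BA·CB·BA·C·DC·BA·BA·CB·BA·BA·CB·BA·C·DC·C·DC·BA·C·C·DC·BA·CB·BA·C·DC·C·DC·BA·C·C·DC
    A ↦ DC
    B ↦ C
    C ↦ BA
    D ↦ CB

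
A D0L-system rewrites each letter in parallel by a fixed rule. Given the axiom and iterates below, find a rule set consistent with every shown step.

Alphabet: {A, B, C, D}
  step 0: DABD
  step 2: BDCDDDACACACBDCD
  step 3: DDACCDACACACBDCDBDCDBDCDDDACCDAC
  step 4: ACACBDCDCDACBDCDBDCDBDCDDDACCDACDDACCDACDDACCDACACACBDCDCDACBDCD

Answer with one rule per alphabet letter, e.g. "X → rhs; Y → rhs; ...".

  step 3 ⇒ step 4: DDACCDACACACBDCDBDCDBDCDDDACCDAC ⇒ AC·AC·BD·CD·CD·AC·BD·CD·BD·CD·BD·CD·DD·AC·CD·AC·DD·AC·CD·AC·DD·AC·CD·AC·AC·AC·BD·CD·CD·AC·BD·CD
    A ↦ BD
    B ↦ DD
    C ↦ CD
    D ↦ AC

A->BD, B->DD, C->CD, D->AC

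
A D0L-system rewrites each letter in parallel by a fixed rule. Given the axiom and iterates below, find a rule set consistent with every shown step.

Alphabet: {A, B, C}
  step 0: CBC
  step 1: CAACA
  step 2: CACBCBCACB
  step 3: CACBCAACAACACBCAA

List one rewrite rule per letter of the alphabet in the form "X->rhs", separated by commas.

  step 2 ⇒ step 3: CACBCBCACB ⇒ CA·CB·CA·A·CA·A·CA·CB·CA·A
    A ↦ CB
    B ↦ A
    C ↦ CA

A->CB, B->A, C->CA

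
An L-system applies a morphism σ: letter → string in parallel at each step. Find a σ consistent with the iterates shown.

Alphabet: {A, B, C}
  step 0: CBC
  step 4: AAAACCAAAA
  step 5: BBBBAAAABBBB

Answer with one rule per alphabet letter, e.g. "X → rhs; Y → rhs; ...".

  step 4 ⇒ step 5: AAAACCAAAA ⇒ B·B·B·B·AA·AA·B·B·B·B
    A ↦ B
    C ↦ AA
    B ↦ C  (constrained at step 0)

A->B, B->C, C->AA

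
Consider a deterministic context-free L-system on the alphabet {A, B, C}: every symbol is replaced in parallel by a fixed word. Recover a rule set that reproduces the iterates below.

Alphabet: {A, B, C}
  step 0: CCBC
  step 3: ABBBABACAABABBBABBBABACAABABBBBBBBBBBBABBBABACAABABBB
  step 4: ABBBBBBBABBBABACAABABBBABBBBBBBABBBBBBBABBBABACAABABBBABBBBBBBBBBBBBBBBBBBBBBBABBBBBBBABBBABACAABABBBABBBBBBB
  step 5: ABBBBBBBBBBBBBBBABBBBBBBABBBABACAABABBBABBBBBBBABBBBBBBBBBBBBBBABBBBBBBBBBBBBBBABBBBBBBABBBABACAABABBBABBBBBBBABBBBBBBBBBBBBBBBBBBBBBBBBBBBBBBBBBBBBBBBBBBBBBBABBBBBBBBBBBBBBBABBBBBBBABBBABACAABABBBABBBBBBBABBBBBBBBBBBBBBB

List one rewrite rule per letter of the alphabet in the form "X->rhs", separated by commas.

  step 4 ⇒ step 5: ABBBBBBBABBBABACAABABBBABBBBBBBABBBBBBBABBBABACAABABBBABBBBBBBBBBBBBBBBBBBBBBBABBBBBBBABBBABACAABABBBABBBBBBB ⇒ AB·BB·BB·BB·BB·BB·BB·BB·AB·BB·BB·BB·AB·BB·AB·ACA·AB·AB·BB·AB·BB·BB·BB·AB·BB·BB·BB·BB·BB·BB·BB·AB·BB·BB·BB·BB·BB·BB·BB·AB·BB·BB·BB·AB·BB·AB·ACA·AB·AB·BB·AB·BB·BB·BB·AB·BB·BB·BB·BB·BB·BB·BB·BB·BB·BB·BB·BB·BB·BB·BB·BB·BB·BB·BB·BB·BB·BB·BB·AB·BB·BB·BB·BB·BB·BB·BB·AB·BB·BB·BB·AB·BB·AB·ACA·AB·AB·BB·AB·BB·BB·BB·AB·BB·BB·BB·BB·BB·BB·BB
    A ↦ AB
    B ↦ BB
    C ↦ ACA

A->AB, B->BB, C->ACA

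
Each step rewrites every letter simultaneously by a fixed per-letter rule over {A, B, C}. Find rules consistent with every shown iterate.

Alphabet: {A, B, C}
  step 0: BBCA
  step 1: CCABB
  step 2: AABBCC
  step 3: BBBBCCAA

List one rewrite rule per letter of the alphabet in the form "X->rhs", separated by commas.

  step 2 ⇒ step 3: AABBCC ⇒ BB·BB·C·C·A·A
    A ↦ BB
    B ↦ C
    C ↦ A

A->BB, B->C, C->A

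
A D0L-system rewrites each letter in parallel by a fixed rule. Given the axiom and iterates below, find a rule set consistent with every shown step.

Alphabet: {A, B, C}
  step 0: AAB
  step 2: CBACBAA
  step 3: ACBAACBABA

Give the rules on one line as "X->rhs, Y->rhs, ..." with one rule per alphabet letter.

  step 2 ⇒ step 3: CBACBAA ⇒ A·C·BA·A·C·BA·BA
    A ↦ BA
    B ↦ C
    C ↦ A

A->BA, B->C, C->A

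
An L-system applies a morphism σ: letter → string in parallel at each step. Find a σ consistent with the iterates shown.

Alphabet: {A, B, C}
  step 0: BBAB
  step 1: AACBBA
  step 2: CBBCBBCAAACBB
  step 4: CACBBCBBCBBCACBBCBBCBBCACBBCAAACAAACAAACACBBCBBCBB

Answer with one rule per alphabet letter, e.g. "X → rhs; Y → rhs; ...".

  step 1 ⇒ step 2: AACBBA ⇒ CBB·CBB·CA·A·A·CBB
    A ↦ CBB
    B ↦ A
    C ↦ CA

A->CBB, B->A, C->CA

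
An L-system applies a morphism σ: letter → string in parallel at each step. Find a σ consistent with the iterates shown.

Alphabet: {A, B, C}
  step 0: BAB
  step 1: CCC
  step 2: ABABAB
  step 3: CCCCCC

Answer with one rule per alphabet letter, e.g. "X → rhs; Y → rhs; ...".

A->C, B->C, C->AB

  step 2 ⇒ step 3: ABABAB ⇒ C·C·C·C·C·C
    A ↦ C
    B ↦ C
  step 1 ⇒ step 2: CCC ⇒ AB·AB·AB
    C ↦ AB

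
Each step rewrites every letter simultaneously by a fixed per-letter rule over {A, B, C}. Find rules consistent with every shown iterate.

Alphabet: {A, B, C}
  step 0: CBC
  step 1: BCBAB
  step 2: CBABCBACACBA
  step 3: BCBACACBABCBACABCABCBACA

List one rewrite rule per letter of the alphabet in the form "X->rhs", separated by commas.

A->CA, B->CBA, C->B

  step 2 ⇒ step 3: CBABCBACACBA ⇒ B·CBA·CA·CBA·B·CBA·CA·B·CA·B·CBA·CA
    A ↦ CA
    B ↦ CBA
    C ↦ B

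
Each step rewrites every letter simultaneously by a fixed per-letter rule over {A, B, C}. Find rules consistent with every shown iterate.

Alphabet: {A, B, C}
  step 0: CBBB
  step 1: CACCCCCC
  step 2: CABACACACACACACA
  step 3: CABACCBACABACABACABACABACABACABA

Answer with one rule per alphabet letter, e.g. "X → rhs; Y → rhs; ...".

  step 2 ⇒ step 3: CABACACACACACACA ⇒ CA·BA·CC·BA·CA·BA·CA·BA·CA·BA·CA·BA·CA·BA·CA·BA
    A ↦ BA
    B ↦ CC
    C ↦ CA

A->BA, B->CC, C->CA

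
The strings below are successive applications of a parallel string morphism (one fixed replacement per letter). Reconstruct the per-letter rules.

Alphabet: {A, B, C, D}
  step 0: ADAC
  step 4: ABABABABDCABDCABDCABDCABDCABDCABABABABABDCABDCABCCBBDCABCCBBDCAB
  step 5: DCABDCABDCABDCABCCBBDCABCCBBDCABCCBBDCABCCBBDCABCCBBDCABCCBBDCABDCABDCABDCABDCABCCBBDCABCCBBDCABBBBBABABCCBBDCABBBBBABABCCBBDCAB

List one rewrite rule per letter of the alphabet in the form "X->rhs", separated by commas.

  step 4 ⇒ step 5: ABABABABDCABDCABDCABDCABDCABDCABABABABABDCABDCABCCBBDCABCCBBDCAB ⇒ DC·AB·DC·AB·DC·AB·DC·AB·CC·BB·DC·AB·CC·BB·DC·AB·CC·BB·DC·AB·CC·BB·DC·AB·CC·BB·DC·AB·CC·BB·DC·AB·DC·AB·DC·AB·DC·AB·DC·AB·CC·BB·DC·AB·CC·BB·DC·AB·BB·BB·AB·AB·CC·BB·DC·AB·BB·BB·AB·AB·CC·BB·DC·AB
    A ↦ DC
    B ↦ AB
    C ↦ BB
    D ↦ CC

A->DC, B->AB, C->BB, D->CC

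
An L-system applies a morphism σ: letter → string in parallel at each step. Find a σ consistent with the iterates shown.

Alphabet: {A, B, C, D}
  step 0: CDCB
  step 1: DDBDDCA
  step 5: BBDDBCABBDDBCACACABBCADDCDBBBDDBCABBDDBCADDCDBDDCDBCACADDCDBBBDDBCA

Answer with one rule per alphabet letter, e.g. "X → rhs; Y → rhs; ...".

  step 0 ⇒ step 1: CDCB ⇒ DD·B·DD·CA
    B ↦ CA
    C ↦ DD
    D ↦ B
    A ↦ CDB  (constrained at step 1)

A->CDB, B->CA, C->DD, D->B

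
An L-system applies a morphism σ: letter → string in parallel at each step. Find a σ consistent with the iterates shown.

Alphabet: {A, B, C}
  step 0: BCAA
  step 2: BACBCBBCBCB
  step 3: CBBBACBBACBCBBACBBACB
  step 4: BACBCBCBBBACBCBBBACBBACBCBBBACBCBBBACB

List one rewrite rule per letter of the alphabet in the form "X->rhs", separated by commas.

A->B, B->CB, C->BA

  step 3 ⇒ step 4: CBBBACBBACBCBBACBBACB ⇒ BA·CB·CB·CB·B·BA·CB·CB·B·BA·CB·BA·CB·CB·B·BA·CB·CB·B·BA·CB
    A ↦ B
    B ↦ CB
    C ↦ BA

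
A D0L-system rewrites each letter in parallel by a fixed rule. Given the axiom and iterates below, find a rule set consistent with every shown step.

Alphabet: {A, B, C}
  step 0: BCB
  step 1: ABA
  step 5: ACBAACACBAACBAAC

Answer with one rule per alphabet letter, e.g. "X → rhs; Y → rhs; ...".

  step 0 ⇒ step 1: BCB ⇒ A·B·A
    B ↦ A
    C ↦ B
    A ↦ AC  (constrained at step 1)

A->AC, B->A, C->B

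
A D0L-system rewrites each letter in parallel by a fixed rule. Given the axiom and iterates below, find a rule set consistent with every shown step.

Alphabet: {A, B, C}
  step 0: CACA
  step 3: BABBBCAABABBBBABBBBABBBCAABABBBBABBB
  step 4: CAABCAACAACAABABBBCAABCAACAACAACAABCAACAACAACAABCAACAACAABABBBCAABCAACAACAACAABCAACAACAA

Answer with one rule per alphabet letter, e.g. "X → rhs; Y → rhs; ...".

  step 3 ⇒ step 4: BABBBCAABABBBBABBBBABBBCAABABBBBABBB ⇒ CAA·B·CAA·CAA·CAA·BAB·B·B·CAA·B·CAA·CAA·CAA·CAA·B·CAA·CAA·CAA·CAA·B·CAA·CAA·CAA·BAB·B·B·CAA·B·CAA·CAA·CAA·CAA·B·CAA·CAA·CAA
    A ↦ B
    B ↦ CAA
    C ↦ BAB

A->B, B->CAA, C->BAB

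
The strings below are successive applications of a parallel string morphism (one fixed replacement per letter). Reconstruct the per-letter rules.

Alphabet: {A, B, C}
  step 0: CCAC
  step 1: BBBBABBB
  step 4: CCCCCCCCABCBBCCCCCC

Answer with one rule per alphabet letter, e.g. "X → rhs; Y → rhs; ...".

A->AB, B->C, C->BB

  step 0 ⇒ step 1: CCAC ⇒ BB·BB·AB·BB
    A ↦ AB
    C ↦ BB
    B ↦ C  (constrained at step 1)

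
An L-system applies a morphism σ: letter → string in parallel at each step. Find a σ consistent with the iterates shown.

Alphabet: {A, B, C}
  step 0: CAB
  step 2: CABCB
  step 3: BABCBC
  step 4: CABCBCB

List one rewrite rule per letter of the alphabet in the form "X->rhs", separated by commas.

A->AB, B->C, C->B

  step 3 ⇒ step 4: BABCBC ⇒ C·AB·C·B·C·B
    A ↦ AB
    B ↦ C
    C ↦ B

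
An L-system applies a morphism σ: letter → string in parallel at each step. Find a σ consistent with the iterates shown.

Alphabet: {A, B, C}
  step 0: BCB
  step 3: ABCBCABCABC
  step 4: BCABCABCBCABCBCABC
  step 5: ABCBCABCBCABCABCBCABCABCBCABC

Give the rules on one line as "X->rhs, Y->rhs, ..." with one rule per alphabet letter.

  step 4 ⇒ step 5: BCABCABCBCABCBCABC ⇒ A·BC·BC·A·BC·BC·A·BC·A·BC·BC·A·BC·A·BC·BC·A·BC
    A ↦ BC
    B ↦ A
    C ↦ BC

A->BC, B->A, C->BC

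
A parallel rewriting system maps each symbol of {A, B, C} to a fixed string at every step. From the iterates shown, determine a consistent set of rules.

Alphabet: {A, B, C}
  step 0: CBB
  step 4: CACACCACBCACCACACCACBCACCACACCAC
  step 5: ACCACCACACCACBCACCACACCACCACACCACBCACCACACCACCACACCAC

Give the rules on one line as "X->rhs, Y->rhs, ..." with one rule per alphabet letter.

  step 4 ⇒ step 5: CACACCACBCACCACACCACBCACCACACCAC ⇒ AC·C·AC·C·AC·AC·C·AC·BC·AC·C·AC·AC·C·AC·C·AC·AC·C·AC·BC·AC·C·AC·AC·C·AC·C·AC·AC·C·AC
    A ↦ C
    B ↦ BC
    C ↦ AC

A->C, B->BC, C->AC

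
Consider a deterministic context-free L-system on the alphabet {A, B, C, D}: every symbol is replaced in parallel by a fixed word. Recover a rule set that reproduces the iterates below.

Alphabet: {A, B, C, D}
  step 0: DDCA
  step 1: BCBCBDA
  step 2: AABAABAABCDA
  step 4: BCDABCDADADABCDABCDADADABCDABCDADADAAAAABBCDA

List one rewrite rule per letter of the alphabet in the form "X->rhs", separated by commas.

  step 1 ⇒ step 2: BCBCBDA ⇒ AA·B·AA·B·AA·BC·DA
    A ↦ DA
    B ↦ AA
    C ↦ B
    D ↦ BC

A->DA, B->AA, C->B, D->BC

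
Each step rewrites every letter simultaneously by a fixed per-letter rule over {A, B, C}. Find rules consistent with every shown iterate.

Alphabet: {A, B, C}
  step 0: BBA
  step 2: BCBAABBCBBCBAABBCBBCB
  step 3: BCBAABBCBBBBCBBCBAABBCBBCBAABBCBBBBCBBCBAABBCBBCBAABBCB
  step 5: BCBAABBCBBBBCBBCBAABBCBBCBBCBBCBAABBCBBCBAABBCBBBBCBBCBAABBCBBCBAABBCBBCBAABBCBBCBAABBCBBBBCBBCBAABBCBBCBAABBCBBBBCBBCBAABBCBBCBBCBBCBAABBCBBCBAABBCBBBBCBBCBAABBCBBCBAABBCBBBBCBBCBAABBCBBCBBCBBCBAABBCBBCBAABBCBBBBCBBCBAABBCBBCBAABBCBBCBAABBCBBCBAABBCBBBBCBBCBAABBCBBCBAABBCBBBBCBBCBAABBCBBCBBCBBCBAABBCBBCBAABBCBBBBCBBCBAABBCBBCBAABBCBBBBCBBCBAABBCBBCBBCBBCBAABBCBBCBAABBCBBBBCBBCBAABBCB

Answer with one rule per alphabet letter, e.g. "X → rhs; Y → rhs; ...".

  step 2 ⇒ step 3: BCBAABBCBBCBAABBCBBCB ⇒ BCB·AAB·BCB·B·B·BCB·BCB·AAB·BCB·BCB·AAB·BCB·B·B·BCB·BCB·AAB·BCB·BCB·AAB·BCB
    A ↦ B
    B ↦ BCB
    C ↦ AAB

A->B, B->BCB, C->AAB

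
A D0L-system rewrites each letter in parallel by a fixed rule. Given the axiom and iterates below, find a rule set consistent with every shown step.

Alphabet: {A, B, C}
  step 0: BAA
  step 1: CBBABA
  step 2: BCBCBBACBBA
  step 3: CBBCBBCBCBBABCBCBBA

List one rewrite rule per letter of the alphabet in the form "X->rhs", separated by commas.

  step 2 ⇒ step 3: BCBCBBACBBA ⇒ CB·B·CB·B·CB·CB·BA·B·CB·CB·BA
    A ↦ BA
    B ↦ CB
    C ↦ B

A->BA, B->CB, C->B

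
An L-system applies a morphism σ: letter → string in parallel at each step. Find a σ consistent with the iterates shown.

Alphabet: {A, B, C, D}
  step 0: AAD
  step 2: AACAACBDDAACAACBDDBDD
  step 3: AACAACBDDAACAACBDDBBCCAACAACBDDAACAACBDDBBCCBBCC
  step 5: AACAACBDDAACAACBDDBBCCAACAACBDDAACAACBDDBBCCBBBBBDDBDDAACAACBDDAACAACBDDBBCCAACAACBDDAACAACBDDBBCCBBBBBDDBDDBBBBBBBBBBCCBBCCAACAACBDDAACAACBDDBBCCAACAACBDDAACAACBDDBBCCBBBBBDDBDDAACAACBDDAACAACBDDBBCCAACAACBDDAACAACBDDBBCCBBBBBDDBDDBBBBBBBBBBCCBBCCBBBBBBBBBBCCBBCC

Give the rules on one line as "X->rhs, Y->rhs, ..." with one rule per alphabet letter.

A->AAC, B->BB, C->BDD, D->C

  step 2 ⇒ step 3: AACAACBDDAACAACBDDBDD ⇒ AAC·AAC·BDD·AAC·AAC·BDD·BB·C·C·AAC·AAC·BDD·AAC·AAC·BDD·BB·C·C·BB·C·C
    A ↦ AAC
    B ↦ BB
    C ↦ BDD
    D ↦ C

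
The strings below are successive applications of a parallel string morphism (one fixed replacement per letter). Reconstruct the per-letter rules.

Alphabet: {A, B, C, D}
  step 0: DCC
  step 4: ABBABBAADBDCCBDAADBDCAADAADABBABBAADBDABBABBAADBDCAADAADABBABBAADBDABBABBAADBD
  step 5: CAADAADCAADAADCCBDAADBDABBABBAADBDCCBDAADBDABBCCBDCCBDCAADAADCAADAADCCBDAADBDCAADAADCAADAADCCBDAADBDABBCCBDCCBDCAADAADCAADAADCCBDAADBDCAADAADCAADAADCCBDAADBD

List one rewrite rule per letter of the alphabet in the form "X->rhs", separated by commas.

  step 4 ⇒ step 5: ABBABBAADBDCCBDAADBDCAADAADABBABBAADBDABBABBAADBDCAADAADABBABBAADBDABBABBAADBD ⇒ C·AAD·AAD·C·AAD·AAD·C·C·BD·AAD·BD·ABB·ABB·AAD·BD·C·C·BD·AAD·BD·ABB·C·C·BD·C·C·BD·C·AAD·AAD·C·AAD·AAD·C·C·BD·AAD·BD·C·AAD·AAD·C·AAD·AAD·C·C·BD·AAD·BD·ABB·C·C·BD·C·C·BD·C·AAD·AAD·C·AAD·AAD·C·C·BD·AAD·BD·C·AAD·AAD·C·AAD·AAD·C·C·BD·AAD·BD
    A ↦ C
    B ↦ AAD
    C ↦ ABB
    D ↦ BD

A->C, B->AAD, C->ABB, D->BD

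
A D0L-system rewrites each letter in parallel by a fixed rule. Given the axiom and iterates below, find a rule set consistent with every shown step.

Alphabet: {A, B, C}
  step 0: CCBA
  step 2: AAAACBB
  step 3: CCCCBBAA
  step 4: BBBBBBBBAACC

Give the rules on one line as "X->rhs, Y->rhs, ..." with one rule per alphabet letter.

  step 3 ⇒ step 4: CCCCBBAA ⇒ BB·BB·BB·BB·A·A·C·C
    A ↦ C
    B ↦ A
    C ↦ BB

A->C, B->A, C->BB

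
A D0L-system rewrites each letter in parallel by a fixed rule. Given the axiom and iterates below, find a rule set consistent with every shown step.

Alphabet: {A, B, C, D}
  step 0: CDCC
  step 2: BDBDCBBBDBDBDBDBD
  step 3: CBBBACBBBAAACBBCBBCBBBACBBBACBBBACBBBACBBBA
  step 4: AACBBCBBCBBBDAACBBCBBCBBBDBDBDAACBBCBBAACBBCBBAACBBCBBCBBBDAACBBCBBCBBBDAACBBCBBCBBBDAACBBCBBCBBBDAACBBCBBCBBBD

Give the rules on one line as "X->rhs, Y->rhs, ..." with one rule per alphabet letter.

A->BD, B->CBB, C->AA, D->BA

  step 3 ⇒ step 4: CBBBACBBBAAACBBCBBCBBBACBBBACBBBACBBBACBBBA ⇒ AA·CBB·CBB·CBB·BD·AA·CBB·CBB·CBB·BD·BD·BD·AA·CBB·CBB·AA·CBB·CBB·AA·CBB·CBB·CBB·BD·AA·CBB·CBB·CBB·BD·AA·CBB·CBB·CBB·BD·AA·CBB·CBB·CBB·BD·AA·CBB·CBB·CBB·BD
    A ↦ BD
    B ↦ CBB
    C ↦ AA
  step 2 ⇒ step 3: BDBDCBBBDBDBDBDBD ⇒ CBB·BA·CBB·BA·AA·CBB·CBB·CBB·BA·CBB·BA·CBB·BA·CBB·BA·CBB·BA
    D ↦ BA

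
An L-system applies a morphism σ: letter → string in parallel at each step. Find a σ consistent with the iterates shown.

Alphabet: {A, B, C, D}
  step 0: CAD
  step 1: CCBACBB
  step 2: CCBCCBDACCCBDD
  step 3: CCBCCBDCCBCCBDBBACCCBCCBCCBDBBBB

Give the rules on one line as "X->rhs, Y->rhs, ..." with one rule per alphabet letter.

A->AC, B->D, C->CCB, D->BB

  step 2 ⇒ step 3: CCBCCBDACCCBDD ⇒ CCB·CCB·D·CCB·CCB·D·BB·AC·CCB·CCB·CCB·D·BB·BB
    A ↦ AC
    B ↦ D
    C ↦ CCB
    D ↦ BB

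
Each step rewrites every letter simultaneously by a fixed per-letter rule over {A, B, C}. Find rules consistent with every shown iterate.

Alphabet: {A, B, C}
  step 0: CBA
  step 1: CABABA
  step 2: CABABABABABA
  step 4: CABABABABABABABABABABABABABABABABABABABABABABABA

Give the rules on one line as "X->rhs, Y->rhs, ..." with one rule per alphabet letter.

A->BA, B->BA, C->CA

  step 1 ⇒ step 2: CABABA ⇒ CA·BA·BA·BA·BA·BA
    A ↦ BA
    B ↦ BA
    C ↦ CA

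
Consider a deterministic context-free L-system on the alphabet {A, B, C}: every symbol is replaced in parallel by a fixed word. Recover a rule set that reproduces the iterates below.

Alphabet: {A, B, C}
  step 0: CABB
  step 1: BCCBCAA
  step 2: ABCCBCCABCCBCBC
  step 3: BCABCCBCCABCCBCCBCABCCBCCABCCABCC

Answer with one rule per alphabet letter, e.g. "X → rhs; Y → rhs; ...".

A->BC, B->A, C->BCC

  step 2 ⇒ step 3: ABCCBCCABCCBCBC ⇒ BC·A·BCC·BCC·A·BCC·BCC·BC·A·BCC·BCC·A·BCC·A·BCC
    A ↦ BC
    B ↦ A
    C ↦ BCC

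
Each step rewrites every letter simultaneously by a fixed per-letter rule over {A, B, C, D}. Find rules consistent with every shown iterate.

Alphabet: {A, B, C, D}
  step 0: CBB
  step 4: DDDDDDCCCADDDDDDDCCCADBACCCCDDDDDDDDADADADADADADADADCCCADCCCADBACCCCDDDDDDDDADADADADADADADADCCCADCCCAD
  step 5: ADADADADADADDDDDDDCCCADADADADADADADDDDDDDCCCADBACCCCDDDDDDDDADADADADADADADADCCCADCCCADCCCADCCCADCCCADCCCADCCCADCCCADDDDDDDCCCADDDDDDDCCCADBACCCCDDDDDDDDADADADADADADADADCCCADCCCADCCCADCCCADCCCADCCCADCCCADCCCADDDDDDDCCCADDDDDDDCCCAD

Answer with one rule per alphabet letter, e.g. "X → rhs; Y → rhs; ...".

A->CCC, B->BAC, C->DD, D->AD

  step 4 ⇒ step 5: DDDDDDCCCADDDDDDDCCCADBACCCCDDDDDDDDADADADADADADADADCCCADCCCADBACCCCDDDDDDDDADADADADADADADADCCCADCCCAD ⇒ AD·AD·AD·AD·AD·AD·DD·DD·DD·CCC·AD·AD·AD·AD·AD·AD·AD·DD·DD·DD·CCC·AD·BAC·CCC·DD·DD·DD·DD·AD·AD·AD·AD·AD·AD·AD·AD·CCC·AD·CCC·AD·CCC·AD·CCC·AD·CCC·AD·CCC·AD·CCC·AD·CCC·AD·DD·DD·DD·CCC·AD·DD·DD·DD·CCC·AD·BAC·CCC·DD·DD·DD·DD·AD·AD·AD·AD·AD·AD·AD·AD·CCC·AD·CCC·AD·CCC·AD·CCC·AD·CCC·AD·CCC·AD·CCC·AD·CCC·AD·DD·DD·DD·CCC·AD·DD·DD·DD·CCC·AD
    A ↦ CCC
    B ↦ BAC
    C ↦ DD
    D ↦ AD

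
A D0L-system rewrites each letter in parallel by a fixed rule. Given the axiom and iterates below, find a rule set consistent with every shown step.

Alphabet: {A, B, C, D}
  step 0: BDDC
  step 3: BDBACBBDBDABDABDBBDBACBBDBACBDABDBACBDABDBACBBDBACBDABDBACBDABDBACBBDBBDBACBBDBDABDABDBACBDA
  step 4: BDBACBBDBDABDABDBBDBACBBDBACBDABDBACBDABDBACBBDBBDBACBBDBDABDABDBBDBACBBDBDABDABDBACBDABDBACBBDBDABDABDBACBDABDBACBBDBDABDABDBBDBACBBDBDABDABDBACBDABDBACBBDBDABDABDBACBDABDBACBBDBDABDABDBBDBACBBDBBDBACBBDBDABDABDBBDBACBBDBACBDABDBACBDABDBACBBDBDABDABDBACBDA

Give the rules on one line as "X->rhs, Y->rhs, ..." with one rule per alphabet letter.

A->DA, B->BDB, C->BDA, D->ACB

  step 3 ⇒ step 4: BDBACBBDBDABDABDBBDBACBBDBACBDABDBACBDABDBACBBDBACBDABDBACBDABDBACBBDBBDBACBBDBDABDABDBACBDA ⇒ BDB·ACB·BDB·DA·BDA·BDB·BDB·ACB·BDB·ACB·DA·BDB·ACB·DA·BDB·ACB·BDB·BDB·ACB·BDB·DA·BDA·BDB·BDB·ACB·BDB·DA·BDA·BDB·ACB·DA·BDB·ACB·BDB·DA·BDA·BDB·ACB·DA·BDB·ACB·BDB·DA·BDA·BDB·BDB·ACB·BDB·DA·BDA·BDB·ACB·DA·BDB·ACB·BDB·DA·BDA·BDB·ACB·DA·BDB·ACB·BDB·DA·BDA·BDB·BDB·ACB·BDB·BDB·ACB·BDB·DA·BDA·BDB·BDB·ACB·BDB·ACB·DA·BDB·ACB·DA·BDB·ACB·BDB·DA·BDA·BDB·ACB·DA
    A ↦ DA
    B ↦ BDB
    C ↦ BDA
    D ↦ ACB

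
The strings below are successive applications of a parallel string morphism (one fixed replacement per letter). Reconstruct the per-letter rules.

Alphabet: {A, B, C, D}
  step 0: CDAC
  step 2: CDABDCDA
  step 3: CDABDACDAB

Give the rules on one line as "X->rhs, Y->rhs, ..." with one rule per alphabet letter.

A->B, B->D, C->CD, D->A

  step 2 ⇒ step 3: CDABDCDA ⇒ CD·A·B·D·A·CD·A·B
    A ↦ B
    B ↦ D
    C ↦ CD
    D ↦ A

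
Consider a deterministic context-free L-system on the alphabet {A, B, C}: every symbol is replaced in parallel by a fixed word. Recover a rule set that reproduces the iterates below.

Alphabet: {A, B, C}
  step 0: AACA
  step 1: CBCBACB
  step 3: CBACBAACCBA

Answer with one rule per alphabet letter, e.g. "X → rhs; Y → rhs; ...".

A->CB, B->C, C->A

  step 0 ⇒ step 1: AACA ⇒ CB·CB·A·CB
    A ↦ CB
    C ↦ A
    B ↦ C  (constrained at step 1)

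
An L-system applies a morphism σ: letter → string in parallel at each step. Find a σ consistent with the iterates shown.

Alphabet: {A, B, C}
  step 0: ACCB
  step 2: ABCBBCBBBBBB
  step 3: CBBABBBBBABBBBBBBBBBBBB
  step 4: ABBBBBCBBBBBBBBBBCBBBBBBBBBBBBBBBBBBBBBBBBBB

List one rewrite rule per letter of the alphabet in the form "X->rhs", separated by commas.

  step 3 ⇒ step 4: CBBABBBBBABBBBBBBBBBBBB ⇒ AB·BB·BB·C·BB·BB·BB·BB·BB·C·BB·BB·BB·BB·BB·BB·BB·BB·BB·BB·BB·BB·BB
    A ↦ C
    B ↦ BB
    C ↦ AB

A->C, B->BB, C->AB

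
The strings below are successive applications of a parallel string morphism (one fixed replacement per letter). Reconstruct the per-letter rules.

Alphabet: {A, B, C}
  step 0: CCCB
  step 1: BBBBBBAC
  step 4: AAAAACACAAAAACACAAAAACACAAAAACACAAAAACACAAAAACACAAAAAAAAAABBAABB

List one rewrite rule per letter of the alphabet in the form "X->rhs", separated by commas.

A->AA, B->AC, C->BB

  step 0 ⇒ step 1: CCCB ⇒ BB·BB·BB·AC
    B ↦ AC
    C ↦ BB
    A ↦ AA  (constrained at step 1)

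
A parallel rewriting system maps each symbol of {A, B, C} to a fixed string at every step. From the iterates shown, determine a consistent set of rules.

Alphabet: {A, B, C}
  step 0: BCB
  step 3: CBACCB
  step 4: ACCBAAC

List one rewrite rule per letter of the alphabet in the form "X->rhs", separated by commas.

  step 3 ⇒ step 4: CBACCB ⇒ A·C·CB·A·A·C
    A ↦ CB
    B ↦ C
    C ↦ A

A->CB, B->C, C->A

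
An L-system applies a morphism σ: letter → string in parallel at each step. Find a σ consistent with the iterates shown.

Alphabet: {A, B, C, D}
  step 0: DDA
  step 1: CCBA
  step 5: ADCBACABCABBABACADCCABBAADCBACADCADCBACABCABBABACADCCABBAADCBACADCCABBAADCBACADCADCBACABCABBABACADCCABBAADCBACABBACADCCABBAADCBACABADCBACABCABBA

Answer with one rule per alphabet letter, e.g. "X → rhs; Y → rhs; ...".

  step 0 ⇒ step 1: DDA ⇒ C·C·BA
    A ↦ BA
    D ↦ C
    B ↦ CAB  (constrained at step 1)
    C ↦ ADC  (constrained at step 1)

A->BA, B->CAB, C->ADC, D->C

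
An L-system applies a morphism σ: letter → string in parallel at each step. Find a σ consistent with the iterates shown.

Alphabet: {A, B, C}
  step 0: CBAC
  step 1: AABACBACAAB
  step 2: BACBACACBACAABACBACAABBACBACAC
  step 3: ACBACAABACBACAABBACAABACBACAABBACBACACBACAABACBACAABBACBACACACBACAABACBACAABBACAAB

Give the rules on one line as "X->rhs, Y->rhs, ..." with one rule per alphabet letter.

A->BAC, B->AC, C->AAB

  step 2 ⇒ step 3: BACBACACBACAABACBACAABBACBACAC ⇒ AC·BAC·AAB·AC·BAC·AAB·BAC·AAB·AC·BAC·AAB·BAC·BAC·AC·BAC·AAB·AC·BAC·AAB·BAC·BAC·AC·AC·BAC·AAB·AC·BAC·AAB·BAC·AAB
    A ↦ BAC
    B ↦ AC
    C ↦ AAB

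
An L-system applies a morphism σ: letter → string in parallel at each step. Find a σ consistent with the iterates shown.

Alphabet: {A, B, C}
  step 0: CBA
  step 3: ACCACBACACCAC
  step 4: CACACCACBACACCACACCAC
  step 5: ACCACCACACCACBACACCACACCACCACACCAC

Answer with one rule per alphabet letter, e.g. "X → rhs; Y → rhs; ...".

A->C, B->BA, C->AC

  step 4 ⇒ step 5: CACACCACBACACCACACCAC ⇒ AC·C·AC·C·AC·AC·C·AC·BA·C·AC·C·AC·AC·C·AC·C·AC·AC·C·AC
    A ↦ C
    B ↦ BA
    C ↦ AC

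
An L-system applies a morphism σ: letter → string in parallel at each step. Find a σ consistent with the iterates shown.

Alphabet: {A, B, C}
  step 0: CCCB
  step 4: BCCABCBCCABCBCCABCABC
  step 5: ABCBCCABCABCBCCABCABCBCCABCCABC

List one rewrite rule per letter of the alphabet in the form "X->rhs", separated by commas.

A->C, B->A, C->BC

  step 4 ⇒ step 5: BCCABCBCCABCBCCABCABC ⇒ A·BC·BC·C·A·BC·A·BC·BC·C·A·BC·A·BC·BC·C·A·BC·C·A·BC
    A ↦ C
    B ↦ A
    C ↦ BC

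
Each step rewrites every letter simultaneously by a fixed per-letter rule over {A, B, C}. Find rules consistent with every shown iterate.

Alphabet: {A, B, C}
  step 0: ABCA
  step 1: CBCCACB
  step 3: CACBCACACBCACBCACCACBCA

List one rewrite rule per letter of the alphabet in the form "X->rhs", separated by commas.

A->CB, B->C, C->CA

  step 0 ⇒ step 1: ABCA ⇒ CB·C·CA·CB
    A ↦ CB
    B ↦ C
    C ↦ CA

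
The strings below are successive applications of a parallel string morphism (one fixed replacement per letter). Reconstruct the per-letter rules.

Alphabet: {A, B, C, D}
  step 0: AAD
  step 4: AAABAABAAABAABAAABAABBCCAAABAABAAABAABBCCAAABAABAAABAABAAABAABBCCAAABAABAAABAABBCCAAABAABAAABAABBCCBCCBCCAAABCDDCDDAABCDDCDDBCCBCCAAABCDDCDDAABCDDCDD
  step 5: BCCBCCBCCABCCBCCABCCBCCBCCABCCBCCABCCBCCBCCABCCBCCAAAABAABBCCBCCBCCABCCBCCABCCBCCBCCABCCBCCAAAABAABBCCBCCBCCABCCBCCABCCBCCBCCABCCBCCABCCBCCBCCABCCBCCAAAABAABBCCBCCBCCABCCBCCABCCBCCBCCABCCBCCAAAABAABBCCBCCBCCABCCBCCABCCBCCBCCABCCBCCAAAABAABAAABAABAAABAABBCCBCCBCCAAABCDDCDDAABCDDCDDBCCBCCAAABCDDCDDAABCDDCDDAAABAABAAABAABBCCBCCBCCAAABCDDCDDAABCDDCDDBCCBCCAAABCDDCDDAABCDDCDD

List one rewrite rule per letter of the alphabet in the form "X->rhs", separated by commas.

  step 4 ⇒ step 5: AAABAABAAABAABAAABAABBCCAAABAABAAABAABBCCAAABAABAAABAABAAABAABBCCAAABAABAAABAABBCCAAABAABAAABAABBCCBCCBCCAAABCDDCDDAABCDDCDDBCCBCCAAABCDDCDDAABCDDCDD ⇒ BCC·BCC·BCC·A·BCC·BCC·A·BCC·BCC·BCC·A·BCC·BCC·A·BCC·BCC·BCC·A·BCC·BCC·A·A·AAB·AAB·BCC·BCC·BCC·A·BCC·BCC·A·BCC·BCC·BCC·A·BCC·BCC·A·A·AAB·AAB·BCC·BCC·BCC·A·BCC·BCC·A·BCC·BCC·BCC·A·BCC·BCC·A·BCC·BCC·BCC·A·BCC·BCC·A·A·AAB·AAB·BCC·BCC·BCC·A·BCC·BCC·A·BCC·BCC·BCC·A·BCC·BCC·A·A·AAB·AAB·BCC·BCC·BCC·A·BCC·BCC·A·BCC·BCC·BCC·A·BCC·BCC·A·A·AAB·AAB·A·AAB·AAB·A·AAB·AAB·BCC·BCC·BCC·A·AAB·CDD·CDD·AAB·CDD·CDD·BCC·BCC·A·AAB·CDD·CDD·AAB·CDD·CDD·A·AAB·AAB·A·AAB·AAB·BCC·BCC·BCC·A·AAB·CDD·CDD·AAB·CDD·CDD·BCC·BCC·A·AAB·CDD·CDD·AAB·CDD·CDD
    A ↦ BCC
    B ↦ A
    C ↦ AAB
    D ↦ CDD

A->BCC, B->A, C->AAB, D->CDD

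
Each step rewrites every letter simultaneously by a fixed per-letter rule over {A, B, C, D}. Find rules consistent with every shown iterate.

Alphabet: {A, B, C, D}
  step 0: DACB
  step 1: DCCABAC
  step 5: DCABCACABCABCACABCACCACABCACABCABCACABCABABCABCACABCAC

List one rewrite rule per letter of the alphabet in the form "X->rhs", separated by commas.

  step 0 ⇒ step 1: DACB ⇒ DC·C·AB·AC
    A ↦ C
    B ↦ AC
    C ↦ AB
    D ↦ DC

A->C, B->AC, C->AB, D->DC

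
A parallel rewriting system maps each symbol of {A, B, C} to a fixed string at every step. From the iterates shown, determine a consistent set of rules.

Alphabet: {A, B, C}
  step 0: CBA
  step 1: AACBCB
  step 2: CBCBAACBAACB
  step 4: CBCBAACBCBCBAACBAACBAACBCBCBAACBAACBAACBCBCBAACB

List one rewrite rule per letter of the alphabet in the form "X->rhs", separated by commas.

  step 1 ⇒ step 2: AACBCB ⇒ CB·CB·AA·CB·AA·CB
    A ↦ CB
    B ↦ CB
    C ↦ AA

A->CB, B->CB, C->AA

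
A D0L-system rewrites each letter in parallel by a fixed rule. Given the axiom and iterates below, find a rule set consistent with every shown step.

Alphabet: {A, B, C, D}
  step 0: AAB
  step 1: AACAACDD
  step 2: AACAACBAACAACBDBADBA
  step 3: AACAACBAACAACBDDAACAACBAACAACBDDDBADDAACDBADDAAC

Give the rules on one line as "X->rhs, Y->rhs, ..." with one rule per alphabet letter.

A->AAC, B->DD, C->B, D->DBA

  step 2 ⇒ step 3: AACAACBAACAACBDBADBA ⇒ AAC·AAC·B·AAC·AAC·B·DD·AAC·AAC·B·AAC·AAC·B·DD·DBA·DD·AAC·DBA·DD·AAC
    A ↦ AAC
    B ↦ DD
    C ↦ B
    D ↦ DBA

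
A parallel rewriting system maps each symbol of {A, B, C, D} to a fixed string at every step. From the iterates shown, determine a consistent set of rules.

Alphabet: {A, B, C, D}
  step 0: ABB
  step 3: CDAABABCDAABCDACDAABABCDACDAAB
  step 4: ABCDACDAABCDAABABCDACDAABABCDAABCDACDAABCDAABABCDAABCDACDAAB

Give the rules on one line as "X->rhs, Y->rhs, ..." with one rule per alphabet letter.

A->CDA, B->AB, C->A, D->B

  step 3 ⇒ step 4: CDAABABCDAABCDACDAABABCDACDAAB ⇒ A·B·CDA·CDA·AB·CDA·AB·A·B·CDA·CDA·AB·A·B·CDA·A·B·CDA·CDA·AB·CDA·AB·A·B·CDA·A·B·CDA·CDA·AB
    A ↦ CDA
    B ↦ AB
    C ↦ A
    D ↦ B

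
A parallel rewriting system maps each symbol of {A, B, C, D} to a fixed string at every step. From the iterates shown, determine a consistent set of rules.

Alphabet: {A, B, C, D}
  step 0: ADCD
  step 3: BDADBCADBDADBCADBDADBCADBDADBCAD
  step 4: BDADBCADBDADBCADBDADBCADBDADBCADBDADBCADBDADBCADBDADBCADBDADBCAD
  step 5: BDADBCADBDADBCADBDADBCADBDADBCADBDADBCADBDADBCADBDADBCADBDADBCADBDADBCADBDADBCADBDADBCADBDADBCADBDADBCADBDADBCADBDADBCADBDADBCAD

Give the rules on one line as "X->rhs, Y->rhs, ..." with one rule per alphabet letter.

A->BC, B->BD, C->AD, D->AD

  step 4 ⇒ step 5: BDADBCADBDADBCADBDADBCADBDADBCADBDADBCADBDADBCADBDADBCADBDADBCAD ⇒ BD·AD·BC·AD·BD·AD·BC·AD·BD·AD·BC·AD·BD·AD·BC·AD·BD·AD·BC·AD·BD·AD·BC·AD·BD·AD·BC·AD·BD·AD·BC·AD·BD·AD·BC·AD·BD·AD·BC·AD·BD·AD·BC·AD·BD·AD·BC·AD·BD·AD·BC·AD·BD·AD·BC·AD·BD·AD·BC·AD·BD·AD·BC·AD
    A ↦ BC
    B ↦ BD
    C ↦ AD
    D ↦ AD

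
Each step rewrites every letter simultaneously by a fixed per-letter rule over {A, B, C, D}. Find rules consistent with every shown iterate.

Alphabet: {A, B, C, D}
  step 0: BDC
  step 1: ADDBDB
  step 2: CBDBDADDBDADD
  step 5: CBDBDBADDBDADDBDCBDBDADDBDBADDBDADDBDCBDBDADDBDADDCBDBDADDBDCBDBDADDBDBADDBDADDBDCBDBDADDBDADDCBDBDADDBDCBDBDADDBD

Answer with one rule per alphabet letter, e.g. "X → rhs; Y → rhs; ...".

A->C, B->ADD, C->B, D->BD

  step 1 ⇒ step 2: ADDBDB ⇒ C·BD·BD·ADD·BD·ADD
    A ↦ C
    B ↦ ADD
    D ↦ BD
  step 0 ⇒ step 1: BDC ⇒ ADD·BD·B
    C ↦ B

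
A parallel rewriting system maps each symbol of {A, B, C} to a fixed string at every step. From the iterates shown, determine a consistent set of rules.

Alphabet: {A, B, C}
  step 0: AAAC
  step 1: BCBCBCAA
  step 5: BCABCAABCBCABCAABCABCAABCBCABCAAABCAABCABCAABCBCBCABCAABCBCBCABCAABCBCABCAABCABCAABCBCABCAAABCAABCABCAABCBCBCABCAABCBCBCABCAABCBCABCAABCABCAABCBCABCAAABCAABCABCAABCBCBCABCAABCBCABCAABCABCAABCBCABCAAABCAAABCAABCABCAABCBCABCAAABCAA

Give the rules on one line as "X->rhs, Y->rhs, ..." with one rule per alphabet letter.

  step 0 ⇒ step 1: AAAC ⇒ BC·BC·BC·AA
    A ↦ BC
    C ↦ AA
    B ↦ ABC  (constrained at step 1)

A->BC, B->ABC, C->AA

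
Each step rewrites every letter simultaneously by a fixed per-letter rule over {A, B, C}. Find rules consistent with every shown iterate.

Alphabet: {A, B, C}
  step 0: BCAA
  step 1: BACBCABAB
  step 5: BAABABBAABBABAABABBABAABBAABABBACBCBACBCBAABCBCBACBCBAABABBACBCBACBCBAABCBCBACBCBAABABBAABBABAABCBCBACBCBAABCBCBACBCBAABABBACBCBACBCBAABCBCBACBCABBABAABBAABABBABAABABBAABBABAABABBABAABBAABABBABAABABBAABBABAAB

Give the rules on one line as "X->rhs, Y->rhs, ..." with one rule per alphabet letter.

A->AB, B->BA, C->CBC

  step 0 ⇒ step 1: BCAA ⇒ BA·CBC·AB·AB
    A ↦ AB
    B ↦ BA
    C ↦ CBC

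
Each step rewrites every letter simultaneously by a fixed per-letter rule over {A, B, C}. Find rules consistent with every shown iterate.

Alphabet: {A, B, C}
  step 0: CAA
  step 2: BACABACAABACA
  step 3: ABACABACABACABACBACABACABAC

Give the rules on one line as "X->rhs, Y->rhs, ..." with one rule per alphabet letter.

A->BAC, B->A, C->A

  step 2 ⇒ step 3: BACABACAABACA ⇒ A·BAC·A·BAC·A·BAC·A·BAC·BAC·A·BAC·A·BAC
    A ↦ BAC
    B ↦ A
    C ↦ A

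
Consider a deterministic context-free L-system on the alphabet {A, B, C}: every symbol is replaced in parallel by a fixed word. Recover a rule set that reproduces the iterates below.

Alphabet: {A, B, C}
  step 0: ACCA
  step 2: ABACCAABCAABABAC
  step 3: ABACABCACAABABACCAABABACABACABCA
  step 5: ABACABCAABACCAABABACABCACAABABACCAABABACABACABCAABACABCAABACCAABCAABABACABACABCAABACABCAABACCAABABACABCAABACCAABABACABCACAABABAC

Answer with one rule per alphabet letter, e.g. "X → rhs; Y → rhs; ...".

  step 2 ⇒ step 3: ABACCAABCAABABAC ⇒ AB·AC·AB·CA·CA·AB·AB·AC·CA·AB·AB·AC·AB·AC·AB·CA
    A ↦ AB
    B ↦ AC
    C ↦ CA

A->AB, B->AC, C->CA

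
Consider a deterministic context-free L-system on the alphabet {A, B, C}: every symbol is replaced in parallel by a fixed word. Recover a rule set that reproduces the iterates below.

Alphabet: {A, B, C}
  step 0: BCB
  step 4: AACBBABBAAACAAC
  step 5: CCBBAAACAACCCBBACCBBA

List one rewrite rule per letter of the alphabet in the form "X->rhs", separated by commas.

  step 4 ⇒ step 5: AACBBABBAAACAAC ⇒ C·C·BBA·A·A·C·A·A·C·C·C·BBA·C·C·BBA
    A ↦ C
    B ↦ A
    C ↦ BBA

A->C, B->A, C->BBA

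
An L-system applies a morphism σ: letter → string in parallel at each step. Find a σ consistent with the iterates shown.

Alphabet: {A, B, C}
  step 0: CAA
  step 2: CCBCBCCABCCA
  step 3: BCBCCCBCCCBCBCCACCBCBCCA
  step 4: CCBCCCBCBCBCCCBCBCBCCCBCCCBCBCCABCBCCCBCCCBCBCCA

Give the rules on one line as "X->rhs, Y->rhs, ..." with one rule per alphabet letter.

  step 3 ⇒ step 4: BCBCCCBCCCBCBCCACCBCBCCA ⇒ CC·BC·CC·BC·BC·BC·CC·BC·BC·BC·CC·BC·CC·BC·BC·CA·BC·BC·CC·BC·CC·BC·BC·CA
    A ↦ CA
    B ↦ CC
    C ↦ BC

A->CA, B->CC, C->BC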